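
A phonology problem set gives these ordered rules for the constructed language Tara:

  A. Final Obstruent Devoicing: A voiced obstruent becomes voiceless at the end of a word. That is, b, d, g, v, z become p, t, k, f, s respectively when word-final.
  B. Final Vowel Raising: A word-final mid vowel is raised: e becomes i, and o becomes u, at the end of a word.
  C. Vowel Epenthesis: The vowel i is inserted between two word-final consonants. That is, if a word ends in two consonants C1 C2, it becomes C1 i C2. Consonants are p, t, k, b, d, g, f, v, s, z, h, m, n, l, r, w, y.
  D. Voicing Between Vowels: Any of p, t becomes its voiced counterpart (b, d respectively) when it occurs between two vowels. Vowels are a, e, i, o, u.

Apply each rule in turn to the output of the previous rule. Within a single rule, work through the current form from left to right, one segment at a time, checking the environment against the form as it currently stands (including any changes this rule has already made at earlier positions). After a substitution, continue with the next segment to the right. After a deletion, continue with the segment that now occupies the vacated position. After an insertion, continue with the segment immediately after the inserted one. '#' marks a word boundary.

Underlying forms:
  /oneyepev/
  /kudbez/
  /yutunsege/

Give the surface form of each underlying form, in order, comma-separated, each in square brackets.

[oneyebef], [kudbes], [yudunsegi]

/oneyepev/:
  A Final Obstruent Devoicing: [oneyepev] → [oneyepef]
  B Final Vowel Raising: no change — [oneyepef]
  C Vowel Epenthesis: no change — [oneyepef]
  D Voicing Between Vowels: [oneyepef] → [oneyebef]
/kudbez/:
  A Final Obstruent Devoicing: [kudbez] → [kudbes]
  B Final Vowel Raising: no change — [kudbes]
  C Vowel Epenthesis: no change — [kudbes]
  D Voicing Between Vowels: no change — [kudbes]
/yutunsege/:
  A Final Obstruent Devoicing: no change — [yutunsege]
  B Final Vowel Raising: [yutunsege] → [yutunsegi]
  C Vowel Epenthesis: no change — [yutunsegi]
  D Voicing Between Vowels: [yutunsegi] → [yudunsegi]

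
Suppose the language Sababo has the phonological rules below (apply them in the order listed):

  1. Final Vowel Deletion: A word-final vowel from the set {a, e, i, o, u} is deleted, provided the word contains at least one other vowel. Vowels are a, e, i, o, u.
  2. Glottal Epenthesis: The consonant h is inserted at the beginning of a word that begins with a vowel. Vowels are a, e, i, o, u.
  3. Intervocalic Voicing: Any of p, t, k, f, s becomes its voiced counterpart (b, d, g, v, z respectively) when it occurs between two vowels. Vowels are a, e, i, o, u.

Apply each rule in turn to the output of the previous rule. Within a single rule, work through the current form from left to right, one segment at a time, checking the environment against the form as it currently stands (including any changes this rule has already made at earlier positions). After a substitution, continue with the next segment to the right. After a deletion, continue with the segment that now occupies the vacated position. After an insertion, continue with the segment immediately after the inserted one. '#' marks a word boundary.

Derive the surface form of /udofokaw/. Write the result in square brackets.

[hudovogaw]

1 Final Vowel Deletion: no change — [udofokaw]
2 Glottal Epenthesis: [udofokaw] → [hudofokaw]
3 Intervocalic Voicing: [hudofokaw] → [hudovogaw]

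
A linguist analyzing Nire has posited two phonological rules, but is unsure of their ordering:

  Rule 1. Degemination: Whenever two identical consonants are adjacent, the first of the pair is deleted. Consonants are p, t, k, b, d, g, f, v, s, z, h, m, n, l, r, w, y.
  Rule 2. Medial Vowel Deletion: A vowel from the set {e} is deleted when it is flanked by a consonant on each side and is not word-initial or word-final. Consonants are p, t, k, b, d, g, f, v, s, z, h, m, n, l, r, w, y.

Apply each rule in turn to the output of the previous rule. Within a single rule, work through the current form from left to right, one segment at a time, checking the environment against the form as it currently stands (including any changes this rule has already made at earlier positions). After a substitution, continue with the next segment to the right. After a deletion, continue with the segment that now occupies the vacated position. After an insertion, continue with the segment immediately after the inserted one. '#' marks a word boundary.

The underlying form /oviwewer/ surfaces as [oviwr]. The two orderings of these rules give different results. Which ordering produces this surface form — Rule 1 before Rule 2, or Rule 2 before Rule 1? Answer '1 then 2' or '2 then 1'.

Order 1 then 2:
  1 Degemination: no change — [oviwewer]
  2 Medial Vowel Deletion: [oviwewer] → [oviwwr]
  result: [oviwwr]
Order 2 then 1:
  2 Medial Vowel Deletion: [oviwewer] → [oviwwr]
  1 Degemination: [oviwwr] → [oviwr]
  result: [oviwr]

2 then 1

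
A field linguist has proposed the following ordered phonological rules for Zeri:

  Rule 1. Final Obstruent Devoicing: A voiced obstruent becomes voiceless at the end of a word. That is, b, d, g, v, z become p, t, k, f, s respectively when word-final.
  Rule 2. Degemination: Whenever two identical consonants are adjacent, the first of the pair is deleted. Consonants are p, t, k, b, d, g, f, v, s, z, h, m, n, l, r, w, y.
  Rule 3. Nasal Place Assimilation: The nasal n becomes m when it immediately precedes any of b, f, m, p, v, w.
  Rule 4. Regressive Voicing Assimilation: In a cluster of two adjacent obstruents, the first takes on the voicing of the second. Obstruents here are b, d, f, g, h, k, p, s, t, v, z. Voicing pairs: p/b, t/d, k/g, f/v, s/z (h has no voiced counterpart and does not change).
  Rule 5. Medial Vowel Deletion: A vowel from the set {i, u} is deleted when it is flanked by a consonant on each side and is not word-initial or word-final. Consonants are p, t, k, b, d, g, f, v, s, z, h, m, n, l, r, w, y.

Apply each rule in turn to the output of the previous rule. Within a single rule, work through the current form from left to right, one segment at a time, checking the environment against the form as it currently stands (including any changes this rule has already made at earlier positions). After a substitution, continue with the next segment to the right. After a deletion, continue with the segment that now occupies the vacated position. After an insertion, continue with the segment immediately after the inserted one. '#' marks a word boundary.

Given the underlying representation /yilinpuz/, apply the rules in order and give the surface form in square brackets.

[ylmps]

Rule 1 Final Obstruent Devoicing: [yilinpuz] → [yilinpus]
Rule 2 Degemination: no change — [yilinpus]
Rule 3 Nasal Place Assimilation: [yilinpus] → [yilimpus]
Rule 4 Regressive Voicing Assimilation: no change — [yilimpus]
Rule 5 Medial Vowel Deletion: [yilimpus] → [ylmps]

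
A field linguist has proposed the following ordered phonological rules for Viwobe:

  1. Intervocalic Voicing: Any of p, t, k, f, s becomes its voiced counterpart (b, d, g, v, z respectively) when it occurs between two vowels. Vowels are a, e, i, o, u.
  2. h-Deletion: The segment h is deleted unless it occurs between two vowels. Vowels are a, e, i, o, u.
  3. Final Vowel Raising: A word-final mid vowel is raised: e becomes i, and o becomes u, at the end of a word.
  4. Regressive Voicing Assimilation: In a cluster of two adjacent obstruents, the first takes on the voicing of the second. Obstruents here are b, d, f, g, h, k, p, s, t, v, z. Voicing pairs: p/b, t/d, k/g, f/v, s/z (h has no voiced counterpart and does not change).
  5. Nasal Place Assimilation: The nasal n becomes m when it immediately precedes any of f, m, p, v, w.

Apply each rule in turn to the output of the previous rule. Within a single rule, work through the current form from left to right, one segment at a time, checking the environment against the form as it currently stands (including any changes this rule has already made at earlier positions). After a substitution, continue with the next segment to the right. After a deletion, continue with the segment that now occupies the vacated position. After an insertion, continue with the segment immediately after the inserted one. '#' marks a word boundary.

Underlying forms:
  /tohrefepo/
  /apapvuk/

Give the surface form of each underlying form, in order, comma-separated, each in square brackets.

[torevebu], [ababvuk]

/tohrefepo/:
  1 Intervocalic Voicing: [tohrefepo] → [tohrevebo]
  2 h-Deletion: [tohrevebo] → [torevebo]
  3 Final Vowel Raising: [torevebo] → [torevebu]
  4 Regressive Voicing Assimilation: no change — [torevebu]
  5 Nasal Place Assimilation: no change — [torevebu]
/apapvuk/:
  1 Intervocalic Voicing: [apapvuk] → [abapvuk]
  2 h-Deletion: no change — [abapvuk]
  3 Final Vowel Raising: no change — [abapvuk]
  4 Regressive Voicing Assimilation: [abapvuk] → [ababvuk]
  5 Nasal Place Assimilation: no change — [ababvuk]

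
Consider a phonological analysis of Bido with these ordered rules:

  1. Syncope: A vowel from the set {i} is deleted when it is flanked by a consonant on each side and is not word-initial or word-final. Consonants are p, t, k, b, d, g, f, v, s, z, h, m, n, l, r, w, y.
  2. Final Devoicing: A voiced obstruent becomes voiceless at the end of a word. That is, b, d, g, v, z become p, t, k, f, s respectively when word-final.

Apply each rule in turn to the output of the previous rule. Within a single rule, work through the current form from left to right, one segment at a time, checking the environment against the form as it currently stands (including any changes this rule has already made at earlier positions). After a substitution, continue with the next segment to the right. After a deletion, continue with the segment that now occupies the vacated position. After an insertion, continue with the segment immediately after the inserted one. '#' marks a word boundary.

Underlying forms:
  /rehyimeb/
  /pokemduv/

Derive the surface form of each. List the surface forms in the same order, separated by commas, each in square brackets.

/rehyimeb/:
  1 Syncope: [rehyimeb] → [rehymeb]
  2 Final Devoicing: [rehymeb] → [rehymep]
/pokemduv/:
  1 Syncope: no change — [pokemduv]
  2 Final Devoicing: [pokemduv] → [pokemduf]

[rehymep], [pokemduf]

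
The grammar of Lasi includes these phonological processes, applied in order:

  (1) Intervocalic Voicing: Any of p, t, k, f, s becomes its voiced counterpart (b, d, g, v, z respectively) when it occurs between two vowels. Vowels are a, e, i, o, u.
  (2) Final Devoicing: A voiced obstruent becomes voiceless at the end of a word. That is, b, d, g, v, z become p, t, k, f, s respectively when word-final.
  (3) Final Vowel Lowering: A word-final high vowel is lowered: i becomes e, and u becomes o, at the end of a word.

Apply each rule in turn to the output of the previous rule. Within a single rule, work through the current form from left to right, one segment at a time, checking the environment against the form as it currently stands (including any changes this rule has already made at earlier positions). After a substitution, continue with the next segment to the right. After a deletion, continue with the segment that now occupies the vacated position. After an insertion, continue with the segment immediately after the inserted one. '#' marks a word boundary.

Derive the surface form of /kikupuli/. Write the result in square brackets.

(1) Intervocalic Voicing: [kikupuli] → [kigubuli]
(2) Final Devoicing: no change — [kigubuli]
(3) Final Vowel Lowering: [kigubuli] → [kigubule]

[kigubule]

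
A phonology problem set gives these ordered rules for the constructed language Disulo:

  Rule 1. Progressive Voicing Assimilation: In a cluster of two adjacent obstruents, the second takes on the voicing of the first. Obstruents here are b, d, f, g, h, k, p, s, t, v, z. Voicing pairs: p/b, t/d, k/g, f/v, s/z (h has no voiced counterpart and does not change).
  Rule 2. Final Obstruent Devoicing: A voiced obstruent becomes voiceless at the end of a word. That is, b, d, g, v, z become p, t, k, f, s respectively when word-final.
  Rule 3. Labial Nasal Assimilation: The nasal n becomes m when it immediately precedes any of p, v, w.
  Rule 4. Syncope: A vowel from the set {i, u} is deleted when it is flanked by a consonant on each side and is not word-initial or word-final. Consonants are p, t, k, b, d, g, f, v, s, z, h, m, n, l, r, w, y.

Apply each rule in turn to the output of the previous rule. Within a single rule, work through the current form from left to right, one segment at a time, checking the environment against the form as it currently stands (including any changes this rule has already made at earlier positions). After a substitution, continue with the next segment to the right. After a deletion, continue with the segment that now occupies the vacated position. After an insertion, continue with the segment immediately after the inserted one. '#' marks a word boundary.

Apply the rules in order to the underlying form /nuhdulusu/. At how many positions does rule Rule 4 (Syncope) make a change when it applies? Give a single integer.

3

Rule 1 Progressive Voicing Assimilation: [nuhdulusu] → [nuhtulusu]
Rule 2 Final Obstruent Devoicing: no change — [nuhtulusu]
Rule 3 Labial Nasal Assimilation: no change — [nuhtulusu]
Rule 4 Syncope: [nuhtulusu] → [nhtlsu]
Rule Rule 4 changed 3 position(s).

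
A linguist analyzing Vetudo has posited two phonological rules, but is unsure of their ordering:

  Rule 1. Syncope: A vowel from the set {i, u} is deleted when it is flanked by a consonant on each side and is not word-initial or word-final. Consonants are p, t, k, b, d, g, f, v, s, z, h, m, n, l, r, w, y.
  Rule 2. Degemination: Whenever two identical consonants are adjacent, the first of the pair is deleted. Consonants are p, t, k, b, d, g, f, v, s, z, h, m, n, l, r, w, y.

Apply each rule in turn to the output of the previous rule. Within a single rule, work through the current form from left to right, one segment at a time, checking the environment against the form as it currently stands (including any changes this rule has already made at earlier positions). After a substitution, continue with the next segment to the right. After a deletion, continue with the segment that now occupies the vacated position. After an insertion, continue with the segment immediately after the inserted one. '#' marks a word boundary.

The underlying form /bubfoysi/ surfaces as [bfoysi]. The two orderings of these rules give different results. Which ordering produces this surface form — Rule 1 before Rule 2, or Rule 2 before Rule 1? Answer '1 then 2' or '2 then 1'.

Order 1 then 2:
  1 Syncope: [bubfoysi] → [bbfoysi]
  2 Degemination: [bbfoysi] → [bfoysi]
  result: [bfoysi]
Order 2 then 1:
  2 Degemination: no change — [bubfoysi]
  1 Syncope: [bubfoysi] → [bbfoysi]
  result: [bbfoysi]

1 then 2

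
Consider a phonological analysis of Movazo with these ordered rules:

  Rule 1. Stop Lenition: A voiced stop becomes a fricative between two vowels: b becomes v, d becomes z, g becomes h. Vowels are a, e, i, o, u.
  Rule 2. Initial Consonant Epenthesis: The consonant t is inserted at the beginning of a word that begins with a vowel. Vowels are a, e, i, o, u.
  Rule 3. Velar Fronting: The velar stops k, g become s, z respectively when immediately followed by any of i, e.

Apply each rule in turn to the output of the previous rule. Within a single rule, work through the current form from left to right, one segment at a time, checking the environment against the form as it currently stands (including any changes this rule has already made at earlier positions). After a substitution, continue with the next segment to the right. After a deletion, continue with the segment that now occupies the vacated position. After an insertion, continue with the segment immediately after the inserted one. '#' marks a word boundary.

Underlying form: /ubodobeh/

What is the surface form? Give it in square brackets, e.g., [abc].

[tuvozoveh]

Rule 1 Stop Lenition: [ubodobeh] → [uvozoveh]
Rule 2 Initial Consonant Epenthesis: [uvozoveh] → [tuvozoveh]
Rule 3 Velar Fronting: no change — [tuvozoveh]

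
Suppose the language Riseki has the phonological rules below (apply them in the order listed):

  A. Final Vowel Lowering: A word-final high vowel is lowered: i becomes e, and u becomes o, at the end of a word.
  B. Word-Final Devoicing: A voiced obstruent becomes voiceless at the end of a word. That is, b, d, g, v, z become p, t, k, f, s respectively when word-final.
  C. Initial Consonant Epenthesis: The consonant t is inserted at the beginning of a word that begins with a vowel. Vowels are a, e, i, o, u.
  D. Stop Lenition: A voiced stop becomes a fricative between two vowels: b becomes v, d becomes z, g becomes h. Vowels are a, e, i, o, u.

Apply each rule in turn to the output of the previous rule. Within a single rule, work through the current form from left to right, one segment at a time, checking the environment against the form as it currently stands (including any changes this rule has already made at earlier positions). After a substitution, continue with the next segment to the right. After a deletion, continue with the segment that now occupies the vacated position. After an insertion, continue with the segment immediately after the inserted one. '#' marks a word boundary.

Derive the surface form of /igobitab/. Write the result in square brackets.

A Final Vowel Lowering: no change — [igobitab]
B Word-Final Devoicing: [igobitab] → [igobitap]
C Initial Consonant Epenthesis: [igobitap] → [tigobitap]
D Stop Lenition: [tigobitap] → [tihovitap]

[tihovitap]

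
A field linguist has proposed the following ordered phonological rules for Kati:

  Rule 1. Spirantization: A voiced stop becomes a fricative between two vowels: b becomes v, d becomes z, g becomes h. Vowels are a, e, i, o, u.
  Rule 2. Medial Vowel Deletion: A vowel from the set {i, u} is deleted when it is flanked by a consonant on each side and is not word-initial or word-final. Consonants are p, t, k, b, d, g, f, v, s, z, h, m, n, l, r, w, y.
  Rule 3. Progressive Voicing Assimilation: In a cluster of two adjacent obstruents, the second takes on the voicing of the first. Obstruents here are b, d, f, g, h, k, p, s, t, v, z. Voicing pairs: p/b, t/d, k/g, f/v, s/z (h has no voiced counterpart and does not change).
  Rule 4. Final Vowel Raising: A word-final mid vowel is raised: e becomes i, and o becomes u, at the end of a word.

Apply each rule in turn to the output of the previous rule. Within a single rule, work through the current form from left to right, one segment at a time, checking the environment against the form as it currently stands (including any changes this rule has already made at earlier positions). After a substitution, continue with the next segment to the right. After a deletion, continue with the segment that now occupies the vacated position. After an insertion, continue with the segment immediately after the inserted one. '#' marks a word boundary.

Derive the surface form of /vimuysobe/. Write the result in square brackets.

Rule 1 Spirantization: [vimuysobe] → [vimuysove]
Rule 2 Medial Vowel Deletion: [vimuysove] → [vmysove]
Rule 3 Progressive Voicing Assimilation: no change — [vmysove]
Rule 4 Final Vowel Raising: [vmysove] → [vmysovi]

[vmysovi]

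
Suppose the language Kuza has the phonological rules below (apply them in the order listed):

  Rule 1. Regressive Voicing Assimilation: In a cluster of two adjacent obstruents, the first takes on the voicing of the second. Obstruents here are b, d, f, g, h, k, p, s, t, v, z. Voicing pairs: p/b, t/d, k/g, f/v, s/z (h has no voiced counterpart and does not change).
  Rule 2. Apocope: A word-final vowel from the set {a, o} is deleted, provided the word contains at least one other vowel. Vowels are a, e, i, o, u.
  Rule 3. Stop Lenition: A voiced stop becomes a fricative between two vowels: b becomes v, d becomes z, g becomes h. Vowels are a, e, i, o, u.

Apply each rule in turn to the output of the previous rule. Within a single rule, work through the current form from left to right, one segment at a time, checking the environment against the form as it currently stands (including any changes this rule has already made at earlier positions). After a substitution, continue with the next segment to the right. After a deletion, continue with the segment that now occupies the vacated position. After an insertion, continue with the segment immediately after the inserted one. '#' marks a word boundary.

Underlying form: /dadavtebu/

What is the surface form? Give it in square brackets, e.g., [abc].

[dazaftevu]

Rule 1 Regressive Voicing Assimilation: [dadavtebu] → [dadaftebu]
Rule 2 Apocope: no change — [dadaftebu]
Rule 3 Stop Lenition: [dadaftebu] → [dazaftevu]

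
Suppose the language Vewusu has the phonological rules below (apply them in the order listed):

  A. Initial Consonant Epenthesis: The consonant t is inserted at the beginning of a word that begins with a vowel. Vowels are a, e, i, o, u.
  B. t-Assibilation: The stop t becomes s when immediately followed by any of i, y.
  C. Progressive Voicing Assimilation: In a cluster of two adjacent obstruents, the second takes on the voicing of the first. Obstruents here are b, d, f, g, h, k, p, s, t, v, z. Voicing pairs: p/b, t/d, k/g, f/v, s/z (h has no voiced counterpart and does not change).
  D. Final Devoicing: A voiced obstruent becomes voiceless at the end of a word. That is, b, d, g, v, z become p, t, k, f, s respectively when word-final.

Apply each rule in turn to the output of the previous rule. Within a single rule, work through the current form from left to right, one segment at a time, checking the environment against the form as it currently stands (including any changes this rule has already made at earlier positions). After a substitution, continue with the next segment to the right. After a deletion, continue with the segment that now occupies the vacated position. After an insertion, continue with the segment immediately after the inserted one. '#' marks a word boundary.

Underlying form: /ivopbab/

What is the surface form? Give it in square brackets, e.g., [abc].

A Initial Consonant Epenthesis: [ivopbab] → [tivopbab]
B t-Assibilation: [tivopbab] → [sivopbab]
C Progressive Voicing Assimilation: [sivopbab] → [sivoppab]
D Final Devoicing: [sivoppab] → [sivoppap]

[sivoppap]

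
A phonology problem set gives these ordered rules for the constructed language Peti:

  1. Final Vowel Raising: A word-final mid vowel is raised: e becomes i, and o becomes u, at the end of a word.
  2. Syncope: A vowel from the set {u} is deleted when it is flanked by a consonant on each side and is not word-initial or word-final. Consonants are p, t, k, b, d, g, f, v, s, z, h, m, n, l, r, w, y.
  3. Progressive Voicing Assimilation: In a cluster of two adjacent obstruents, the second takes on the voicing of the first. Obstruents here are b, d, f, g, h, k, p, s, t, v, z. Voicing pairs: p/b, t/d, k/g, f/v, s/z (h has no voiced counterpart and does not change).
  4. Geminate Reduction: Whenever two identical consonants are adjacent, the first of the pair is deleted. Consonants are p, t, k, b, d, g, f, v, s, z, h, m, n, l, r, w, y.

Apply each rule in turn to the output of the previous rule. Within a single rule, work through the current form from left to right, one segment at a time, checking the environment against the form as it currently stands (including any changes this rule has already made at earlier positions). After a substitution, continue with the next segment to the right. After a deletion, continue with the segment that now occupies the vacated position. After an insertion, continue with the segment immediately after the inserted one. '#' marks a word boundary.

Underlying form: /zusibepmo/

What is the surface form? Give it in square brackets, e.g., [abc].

1 Final Vowel Raising: [zusibepmo] → [zusibepmu]
2 Syncope: [zusibepmu] → [zsibepmu]
3 Progressive Voicing Assimilation: [zsibepmu] → [zzibepmu]
4 Geminate Reduction: [zzibepmu] → [zibepmu]

[zibepmu]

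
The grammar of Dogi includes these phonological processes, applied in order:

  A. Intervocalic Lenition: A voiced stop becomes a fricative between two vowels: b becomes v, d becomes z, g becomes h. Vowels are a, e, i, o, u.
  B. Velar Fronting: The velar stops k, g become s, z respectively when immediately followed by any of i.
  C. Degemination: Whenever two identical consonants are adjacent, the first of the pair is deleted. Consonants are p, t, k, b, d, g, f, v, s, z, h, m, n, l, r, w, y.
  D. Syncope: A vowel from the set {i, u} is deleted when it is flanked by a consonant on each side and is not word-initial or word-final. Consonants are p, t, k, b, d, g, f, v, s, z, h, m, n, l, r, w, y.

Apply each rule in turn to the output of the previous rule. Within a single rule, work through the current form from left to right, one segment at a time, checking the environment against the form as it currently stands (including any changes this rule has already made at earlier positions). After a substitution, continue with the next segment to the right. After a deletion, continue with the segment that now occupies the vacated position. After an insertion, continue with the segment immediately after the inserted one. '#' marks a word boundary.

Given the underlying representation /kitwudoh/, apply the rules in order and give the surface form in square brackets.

[stwzoh]

A Intervocalic Lenition: [kitwudoh] → [kitwuzoh]
B Velar Fronting: [kitwuzoh] → [sitwuzoh]
C Degemination: no change — [sitwuzoh]
D Syncope: [sitwuzoh] → [stwzoh]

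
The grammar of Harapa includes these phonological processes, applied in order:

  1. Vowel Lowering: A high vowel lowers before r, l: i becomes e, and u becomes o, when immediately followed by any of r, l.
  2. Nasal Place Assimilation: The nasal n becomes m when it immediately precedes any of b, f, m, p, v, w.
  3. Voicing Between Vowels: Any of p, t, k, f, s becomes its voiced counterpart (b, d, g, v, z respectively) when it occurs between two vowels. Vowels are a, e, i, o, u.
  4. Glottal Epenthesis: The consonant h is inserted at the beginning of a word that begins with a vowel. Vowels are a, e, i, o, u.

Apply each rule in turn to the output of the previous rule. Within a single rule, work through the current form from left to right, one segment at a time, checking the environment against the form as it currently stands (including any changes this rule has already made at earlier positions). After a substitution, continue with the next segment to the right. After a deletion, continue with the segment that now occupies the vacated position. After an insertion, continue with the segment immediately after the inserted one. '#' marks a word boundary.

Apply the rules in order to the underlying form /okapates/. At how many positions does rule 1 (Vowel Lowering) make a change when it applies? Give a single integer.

0

1 Vowel Lowering: no change — [okapates]
2 Nasal Place Assimilation: no change — [okapates]
3 Voicing Between Vowels: [okapates] → [ogabades]
4 Glottal Epenthesis: [ogabades] → [hogabades]
Rule 1 changed 0 position(s).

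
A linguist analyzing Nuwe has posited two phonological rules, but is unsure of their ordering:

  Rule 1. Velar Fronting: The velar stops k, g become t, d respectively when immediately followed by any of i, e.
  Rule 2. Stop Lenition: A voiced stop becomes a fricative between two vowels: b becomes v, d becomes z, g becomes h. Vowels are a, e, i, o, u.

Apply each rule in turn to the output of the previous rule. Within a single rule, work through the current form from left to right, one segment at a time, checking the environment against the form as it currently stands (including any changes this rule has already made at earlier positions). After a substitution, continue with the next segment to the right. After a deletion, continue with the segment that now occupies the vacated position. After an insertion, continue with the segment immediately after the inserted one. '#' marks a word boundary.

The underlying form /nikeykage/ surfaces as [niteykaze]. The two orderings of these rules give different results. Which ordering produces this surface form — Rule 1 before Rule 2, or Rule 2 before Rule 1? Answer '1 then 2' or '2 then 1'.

Order 1 then 2:
  1 Velar Fronting: [nikeykage] → [niteykade]
  2 Stop Lenition: [niteykade] → [niteykaze]
  result: [niteykaze]
Order 2 then 1:
  2 Stop Lenition: [nikeykage] → [nikeykahe]
  1 Velar Fronting: [nikeykahe] → [niteykahe]
  result: [niteykahe]

1 then 2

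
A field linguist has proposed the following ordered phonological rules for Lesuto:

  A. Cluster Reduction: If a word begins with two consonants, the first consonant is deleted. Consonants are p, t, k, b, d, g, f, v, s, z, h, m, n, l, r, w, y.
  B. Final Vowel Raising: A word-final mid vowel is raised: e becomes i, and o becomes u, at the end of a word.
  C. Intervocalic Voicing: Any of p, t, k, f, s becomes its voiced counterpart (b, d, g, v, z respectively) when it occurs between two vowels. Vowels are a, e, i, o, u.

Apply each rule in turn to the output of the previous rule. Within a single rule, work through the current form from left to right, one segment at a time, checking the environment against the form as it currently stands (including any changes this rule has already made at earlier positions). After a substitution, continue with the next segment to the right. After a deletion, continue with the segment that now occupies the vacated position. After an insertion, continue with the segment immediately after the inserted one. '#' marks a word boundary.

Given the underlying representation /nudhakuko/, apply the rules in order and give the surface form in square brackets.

A Cluster Reduction: no change — [nudhakuko]
B Final Vowel Raising: [nudhakuko] → [nudhakuku]
C Intervocalic Voicing: [nudhakuku] → [nudhagugu]

[nudhagugu]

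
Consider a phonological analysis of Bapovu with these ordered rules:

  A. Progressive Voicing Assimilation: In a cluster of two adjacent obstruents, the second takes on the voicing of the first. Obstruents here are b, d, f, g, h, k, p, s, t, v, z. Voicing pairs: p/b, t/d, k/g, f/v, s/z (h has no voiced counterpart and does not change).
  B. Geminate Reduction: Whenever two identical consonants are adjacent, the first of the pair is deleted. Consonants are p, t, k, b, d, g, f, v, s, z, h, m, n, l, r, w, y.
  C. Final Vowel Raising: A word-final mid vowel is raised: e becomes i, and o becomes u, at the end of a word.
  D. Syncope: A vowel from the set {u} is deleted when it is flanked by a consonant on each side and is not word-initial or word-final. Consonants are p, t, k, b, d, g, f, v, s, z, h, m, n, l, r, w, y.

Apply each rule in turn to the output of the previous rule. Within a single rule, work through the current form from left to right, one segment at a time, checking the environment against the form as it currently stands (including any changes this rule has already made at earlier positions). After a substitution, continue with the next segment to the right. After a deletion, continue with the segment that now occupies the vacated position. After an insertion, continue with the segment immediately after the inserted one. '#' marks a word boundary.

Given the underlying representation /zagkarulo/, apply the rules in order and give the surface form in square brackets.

[zagarlu]

A Progressive Voicing Assimilation: [zagkarulo] → [zaggarulo]
B Geminate Reduction: [zaggarulo] → [zagarulo]
C Final Vowel Raising: [zagarulo] → [zagarulu]
D Syncope: [zagarulu] → [zagarlu]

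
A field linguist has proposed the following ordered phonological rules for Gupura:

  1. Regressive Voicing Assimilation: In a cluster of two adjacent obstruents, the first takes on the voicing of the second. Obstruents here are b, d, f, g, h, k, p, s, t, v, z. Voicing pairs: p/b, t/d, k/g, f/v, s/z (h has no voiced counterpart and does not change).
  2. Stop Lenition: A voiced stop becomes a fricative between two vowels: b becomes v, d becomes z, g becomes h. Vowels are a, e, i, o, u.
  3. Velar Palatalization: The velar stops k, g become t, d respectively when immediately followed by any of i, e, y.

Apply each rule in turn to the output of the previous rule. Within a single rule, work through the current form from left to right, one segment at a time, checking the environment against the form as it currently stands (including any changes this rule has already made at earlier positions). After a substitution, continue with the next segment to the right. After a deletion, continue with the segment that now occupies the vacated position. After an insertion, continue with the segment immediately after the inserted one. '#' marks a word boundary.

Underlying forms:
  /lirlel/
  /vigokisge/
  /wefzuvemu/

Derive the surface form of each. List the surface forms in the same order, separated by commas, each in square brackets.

[lirlel], [vihotizde], [wevzuvemu]

/lirlel/:
  1 Regressive Voicing Assimilation: no change — [lirlel]
  2 Stop Lenition: no change — [lirlel]
  3 Velar Palatalization: no change — [lirlel]
/vigokisge/:
  1 Regressive Voicing Assimilation: [vigokisge] → [vigokizge]
  2 Stop Lenition: [vigokizge] → [vihokizge]
  3 Velar Palatalization: [vihokizge] → [vihotizde]
/wefzuvemu/:
  1 Regressive Voicing Assimilation: [wefzuvemu] → [wevzuvemu]
  2 Stop Lenition: no change — [wevzuvemu]
  3 Velar Palatalization: no change — [wevzuvemu]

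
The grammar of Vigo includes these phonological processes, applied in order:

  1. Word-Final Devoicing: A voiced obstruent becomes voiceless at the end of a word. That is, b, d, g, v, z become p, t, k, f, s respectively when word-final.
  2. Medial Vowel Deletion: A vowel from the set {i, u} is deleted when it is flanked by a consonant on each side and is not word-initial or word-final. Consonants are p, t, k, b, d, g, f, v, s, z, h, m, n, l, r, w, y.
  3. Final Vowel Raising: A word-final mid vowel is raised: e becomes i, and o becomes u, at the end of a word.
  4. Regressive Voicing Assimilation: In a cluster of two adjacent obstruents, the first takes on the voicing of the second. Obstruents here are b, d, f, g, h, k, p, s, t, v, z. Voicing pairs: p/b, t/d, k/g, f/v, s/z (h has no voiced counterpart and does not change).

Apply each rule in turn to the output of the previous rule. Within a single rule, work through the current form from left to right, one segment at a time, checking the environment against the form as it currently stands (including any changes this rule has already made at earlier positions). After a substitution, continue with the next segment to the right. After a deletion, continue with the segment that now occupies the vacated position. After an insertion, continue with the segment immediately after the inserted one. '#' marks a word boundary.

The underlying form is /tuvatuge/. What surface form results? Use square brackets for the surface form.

1 Word-Final Devoicing: no change — [tuvatuge]
2 Medial Vowel Deletion: [tuvatuge] → [tvatge]
3 Final Vowel Raising: [tvatge] → [tvatgi]
4 Regressive Voicing Assimilation: [tvatgi] → [dvadgi]

[dvadgi]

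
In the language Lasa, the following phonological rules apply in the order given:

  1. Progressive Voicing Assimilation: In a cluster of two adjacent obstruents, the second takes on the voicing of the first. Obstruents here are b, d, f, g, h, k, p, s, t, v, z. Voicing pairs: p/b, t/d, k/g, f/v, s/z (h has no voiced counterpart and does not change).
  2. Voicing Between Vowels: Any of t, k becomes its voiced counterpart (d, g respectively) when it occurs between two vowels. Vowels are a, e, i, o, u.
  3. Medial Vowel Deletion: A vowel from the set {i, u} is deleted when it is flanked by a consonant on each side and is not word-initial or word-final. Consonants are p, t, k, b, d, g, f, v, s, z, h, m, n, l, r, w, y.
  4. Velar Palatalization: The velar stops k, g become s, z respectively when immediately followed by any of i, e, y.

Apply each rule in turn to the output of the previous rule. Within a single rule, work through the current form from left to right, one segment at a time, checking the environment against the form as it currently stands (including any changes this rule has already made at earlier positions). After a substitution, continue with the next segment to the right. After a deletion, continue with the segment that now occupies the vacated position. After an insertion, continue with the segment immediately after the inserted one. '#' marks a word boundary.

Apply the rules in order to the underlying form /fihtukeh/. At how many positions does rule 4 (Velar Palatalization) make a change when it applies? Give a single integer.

1

1 Progressive Voicing Assimilation: no change — [fihtukeh]
2 Voicing Between Vowels: [fihtukeh] → [fihtugeh]
3 Medial Vowel Deletion: [fihtugeh] → [fhtgeh]
4 Velar Palatalization: [fhtgeh] → [fhtzeh]
Rule 4 changed 1 position(s).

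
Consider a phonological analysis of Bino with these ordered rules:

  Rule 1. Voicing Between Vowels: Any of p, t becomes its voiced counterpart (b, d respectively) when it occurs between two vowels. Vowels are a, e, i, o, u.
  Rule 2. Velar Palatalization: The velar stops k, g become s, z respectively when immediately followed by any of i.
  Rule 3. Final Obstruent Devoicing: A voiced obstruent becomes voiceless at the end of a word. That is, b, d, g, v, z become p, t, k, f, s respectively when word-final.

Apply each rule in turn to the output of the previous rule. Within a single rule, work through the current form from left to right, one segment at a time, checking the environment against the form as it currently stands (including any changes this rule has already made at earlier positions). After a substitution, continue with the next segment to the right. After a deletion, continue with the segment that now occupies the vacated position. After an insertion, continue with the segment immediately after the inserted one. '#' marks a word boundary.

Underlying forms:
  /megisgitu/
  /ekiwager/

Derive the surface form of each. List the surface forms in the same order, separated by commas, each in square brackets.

[meziszidu], [esiwager]

/megisgitu/:
  Rule 1 Voicing Between Vowels: [megisgitu] → [megisgidu]
  Rule 2 Velar Palatalization: [megisgidu] → [meziszidu]
  Rule 3 Final Obstruent Devoicing: no change — [meziszidu]
/ekiwager/:
  Rule 1 Voicing Between Vowels: no change — [ekiwager]
  Rule 2 Velar Palatalization: [ekiwager] → [esiwager]
  Rule 3 Final Obstruent Devoicing: no change — [esiwager]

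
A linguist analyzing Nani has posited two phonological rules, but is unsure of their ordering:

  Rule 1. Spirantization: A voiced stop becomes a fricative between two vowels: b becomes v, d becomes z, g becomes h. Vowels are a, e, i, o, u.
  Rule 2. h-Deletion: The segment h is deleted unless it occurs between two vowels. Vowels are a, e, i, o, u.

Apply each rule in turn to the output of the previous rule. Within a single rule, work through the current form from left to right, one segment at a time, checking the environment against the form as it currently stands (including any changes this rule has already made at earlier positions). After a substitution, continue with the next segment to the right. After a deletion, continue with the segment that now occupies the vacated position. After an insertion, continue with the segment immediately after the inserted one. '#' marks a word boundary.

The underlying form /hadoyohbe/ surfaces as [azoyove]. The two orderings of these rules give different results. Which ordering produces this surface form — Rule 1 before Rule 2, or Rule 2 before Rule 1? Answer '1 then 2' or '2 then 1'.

2 then 1

Order 1 then 2:
  1 Spirantization: [hadoyohbe] → [hazoyohbe]
  2 h-Deletion: [hazoyohbe] → [azoyobe]
  result: [azoyobe]
Order 2 then 1:
  2 h-Deletion: [hadoyohbe] → [adoyobe]
  1 Spirantization: [adoyobe] → [azoyove]
  result: [azoyove]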